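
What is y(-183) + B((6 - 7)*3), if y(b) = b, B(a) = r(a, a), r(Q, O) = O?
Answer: -186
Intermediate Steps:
B(a) = a
y(-183) + B((6 - 7)*3) = -183 + (6 - 7)*3 = -183 - 1*3 = -183 - 3 = -186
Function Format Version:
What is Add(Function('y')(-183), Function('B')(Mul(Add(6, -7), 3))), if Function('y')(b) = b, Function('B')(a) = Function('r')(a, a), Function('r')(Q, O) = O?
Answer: -186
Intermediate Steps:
Function('B')(a) = a
Add(Function('y')(-183), Function('B')(Mul(Add(6, -7), 3))) = Add(-183, Mul(Add(6, -7), 3)) = Add(-183, Mul(-1, 3)) = Add(-183, -3) = -186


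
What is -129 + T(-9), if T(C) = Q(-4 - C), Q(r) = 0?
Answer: -129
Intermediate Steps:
T(C) = 0
-129 + T(-9) = -129 + 0 = -129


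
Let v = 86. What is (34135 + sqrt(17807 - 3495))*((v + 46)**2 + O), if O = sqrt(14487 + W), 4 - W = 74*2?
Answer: (17424 + sqrt(14343))*(34135 + 2*sqrt(3578)) ≈ 6.0095e+8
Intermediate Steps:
W = -144 (W = 4 - 74*2 = 4 - 1*148 = 4 - 148 = -144)
O = sqrt(14343) (O = sqrt(14487 - 144) = sqrt(14343) ≈ 119.76)
(34135 + sqrt(17807 - 3495))*((v + 46)**2 + O) = (34135 + sqrt(17807 - 3495))*((86 + 46)**2 + sqrt(14343)) = (34135 + sqrt(14312))*(132**2 + sqrt(14343)) = (34135 + 2*sqrt(3578))*(17424 + sqrt(14343)) = (17424 + sqrt(14343))*(34135 + 2*sqrt(3578))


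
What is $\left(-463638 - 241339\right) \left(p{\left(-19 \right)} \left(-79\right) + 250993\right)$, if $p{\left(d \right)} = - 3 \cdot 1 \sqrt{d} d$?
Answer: $-176944292161 + 3174511431 i \sqrt{19} \approx -1.7694 \cdot 10^{11} + 1.3837 \cdot 10^{10} i$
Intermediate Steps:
$p{\left(d \right)} = - 3 d^{\frac{3}{2}}$ ($p{\left(d \right)} = - 3 \sqrt{d} d = - 3 d^{\frac{3}{2}}$)
$\left(-463638 - 241339\right) \left(p{\left(-19 \right)} \left(-79\right) + 250993\right) = \left(-463638 - 241339\right) \left(- 3 \left(-19\right)^{\frac{3}{2}} \left(-79\right) + 250993\right) = - 704977 \left(- 3 \left(- 19 i \sqrt{19}\right) \left(-79\right) + 250993\right) = - 704977 \left(57 i \sqrt{19} \left(-79\right) + 250993\right) = - 704977 \left(- 4503 i \sqrt{19} + 250993\right) = - 704977 \left(250993 - 4503 i \sqrt{19}\right) = -176944292161 + 3174511431 i \sqrt{19}$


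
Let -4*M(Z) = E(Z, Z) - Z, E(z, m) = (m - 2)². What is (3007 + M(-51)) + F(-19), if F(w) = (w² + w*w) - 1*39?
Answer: 2975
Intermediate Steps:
E(z, m) = (-2 + m)²
F(w) = -39 + 2*w² (F(w) = (w² + w²) - 39 = 2*w² - 39 = -39 + 2*w²)
M(Z) = -(-2 + Z)²/4 + Z/4 (M(Z) = -((-2 + Z)² - Z)/4 = -(-2 + Z)²/4 + Z/4)
(3007 + M(-51)) + F(-19) = (3007 + (-(-2 - 51)²/4 + (¼)*(-51))) + (-39 + 2*(-19)²) = (3007 + (-¼*(-53)² - 51/4)) + (-39 + 2*361) = (3007 + (-¼*2809 - 51/4)) + (-39 + 722) = (3007 + (-2809/4 - 51/4)) + 683 = (3007 - 715) + 683 = 2292 + 683 = 2975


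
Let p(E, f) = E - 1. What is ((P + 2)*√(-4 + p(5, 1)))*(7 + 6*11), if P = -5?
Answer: 0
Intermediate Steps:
p(E, f) = -1 + E
((P + 2)*√(-4 + p(5, 1)))*(7 + 6*11) = ((-5 + 2)*√(-4 + (-1 + 5)))*(7 + 6*11) = (-3*√(-4 + 4))*(7 + 66) = -3*√0*73 = -3*0*73 = 0*73 = 0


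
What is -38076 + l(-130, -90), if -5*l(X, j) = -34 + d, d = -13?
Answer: -190333/5 ≈ -38067.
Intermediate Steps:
l(X, j) = 47/5 (l(X, j) = -(-34 - 13)/5 = -⅕*(-47) = 47/5)
-38076 + l(-130, -90) = -38076 + 47/5 = -190333/5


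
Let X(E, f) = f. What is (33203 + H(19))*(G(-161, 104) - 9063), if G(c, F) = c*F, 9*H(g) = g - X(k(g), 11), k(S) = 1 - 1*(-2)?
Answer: -7712034845/9 ≈ -8.5689e+8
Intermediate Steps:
k(S) = 3 (k(S) = 1 + 2 = 3)
H(g) = -11/9 + g/9 (H(g) = (g - 1*11)/9 = (g - 11)/9 = (-11 + g)/9 = -11/9 + g/9)
G(c, F) = F*c
(33203 + H(19))*(G(-161, 104) - 9063) = (33203 + (-11/9 + (⅑)*19))*(104*(-161) - 9063) = (33203 + (-11/9 + 19/9))*(-16744 - 9063) = (33203 + 8/9)*(-25807) = (298835/9)*(-25807) = -7712034845/9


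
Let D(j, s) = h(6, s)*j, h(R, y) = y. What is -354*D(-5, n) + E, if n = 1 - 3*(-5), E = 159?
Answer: 28479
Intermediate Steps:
n = 16 (n = 1 + 15 = 16)
D(j, s) = j*s (D(j, s) = s*j = j*s)
-354*D(-5, n) + E = -(-1770)*16 + 159 = -354*(-80) + 159 = 28320 + 159 = 28479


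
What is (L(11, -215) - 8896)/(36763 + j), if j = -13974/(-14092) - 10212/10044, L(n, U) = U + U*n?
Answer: -67679732952/216809717999 ≈ -0.31216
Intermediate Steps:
j = -148027/5897502 (j = -13974*(-1/14092) - 10212*1/10044 = 6987/7046 - 851/837 = -148027/5897502 ≈ -0.025100)
(L(11, -215) - 8896)/(36763 + j) = (-215*(1 + 11) - 8896)/(36763 - 148027/5897502) = (-215*12 - 8896)/(216809717999/5897502) = (-2580 - 8896)*(5897502/216809717999) = -11476*5897502/216809717999 = -67679732952/216809717999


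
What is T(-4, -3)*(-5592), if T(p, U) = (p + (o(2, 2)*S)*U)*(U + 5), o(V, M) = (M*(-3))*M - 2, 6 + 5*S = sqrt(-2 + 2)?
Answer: 3042048/5 ≈ 6.0841e+5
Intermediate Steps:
S = -6/5 (S = -6/5 + sqrt(-2 + 2)/5 = -6/5 + sqrt(0)/5 = -6/5 + (1/5)*0 = -6/5 + 0 = -6/5 ≈ -1.2000)
o(V, M) = -2 - 3*M**2 (o(V, M) = (-3*M)*M - 2 = -3*M**2 - 2 = -2 - 3*M**2)
T(p, U) = (5 + U)*(p + 84*U/5) (T(p, U) = (p + ((-2 - 3*2**2)*(-6/5))*U)*(U + 5) = (p + ((-2 - 3*4)*(-6/5))*U)*(5 + U) = (p + ((-2 - 12)*(-6/5))*U)*(5 + U) = (p + (-14*(-6/5))*U)*(5 + U) = (p + 84*U/5)*(5 + U) = (5 + U)*(p + 84*U/5))
T(-4, -3)*(-5592) = (5*(-4) + 84*(-3) + (84/5)*(-3)**2 - 3*(-4))*(-5592) = (-20 - 252 + (84/5)*9 + 12)*(-5592) = (-20 - 252 + 756/5 + 12)*(-5592) = -544/5*(-5592) = 3042048/5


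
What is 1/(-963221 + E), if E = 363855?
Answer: -1/599366 ≈ -1.6684e-6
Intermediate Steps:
1/(-963221 + E) = 1/(-963221 + 363855) = 1/(-599366) = -1/599366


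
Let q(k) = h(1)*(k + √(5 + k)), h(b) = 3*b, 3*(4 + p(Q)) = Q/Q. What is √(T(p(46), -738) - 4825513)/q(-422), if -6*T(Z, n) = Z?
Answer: √173718446/(18*(√417 + 422*I)) ≈ 0.083768 - 1.7311*I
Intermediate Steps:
p(Q) = -11/3 (p(Q) = -4 + (Q/Q)/3 = -4 + (⅓)*1 = -4 + ⅓ = -11/3)
q(k) = 3*k + 3*√(5 + k) (q(k) = (3*1)*(k + √(5 + k)) = 3*(k + √(5 + k)) = 3*k + 3*√(5 + k))
T(Z, n) = -Z/6
√(T(p(46), -738) - 4825513)/q(-422) = √(-⅙*(-11/3) - 4825513)/(3*(-422) + 3*√(5 - 422)) = √(11/18 - 4825513)/(-1266 + 3*√(-417)) = √(-86859223/18)/(-1266 + 3*(I*√417)) = (I*√173718446/6)/(-1266 + 3*I*√417) = I*√173718446/(6*(-1266 + 3*I*√417))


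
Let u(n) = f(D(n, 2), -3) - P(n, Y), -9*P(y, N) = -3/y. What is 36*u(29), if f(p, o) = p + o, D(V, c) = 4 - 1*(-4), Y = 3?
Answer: 5208/29 ≈ 179.59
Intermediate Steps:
D(V, c) = 8 (D(V, c) = 4 + 4 = 8)
P(y, N) = 1/(3*y) (P(y, N) = -(-1)/(3*y) = 1/(3*y))
f(p, o) = o + p
u(n) = 5 - 1/(3*n) (u(n) = (-3 + 8) - 1/(3*n) = 5 - 1/(3*n))
36*u(29) = 36*(5 - 1/3/29) = 36*(5 - 1/3*1/29) = 36*(5 - 1/87) = 36*(434/87) = 5208/29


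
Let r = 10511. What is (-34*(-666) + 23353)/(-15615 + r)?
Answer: -45997/5104 ≈ -9.0119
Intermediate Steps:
(-34*(-666) + 23353)/(-15615 + r) = (-34*(-666) + 23353)/(-15615 + 10511) = (22644 + 23353)/(-5104) = 45997*(-1/5104) = -45997/5104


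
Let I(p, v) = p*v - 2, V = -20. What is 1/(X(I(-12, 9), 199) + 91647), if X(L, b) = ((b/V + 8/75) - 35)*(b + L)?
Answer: 300/26296783 ≈ 1.1408e-5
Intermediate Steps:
I(p, v) = -2 + p*v
X(L, b) = (-2617/75 - b/20)*(L + b) (X(L, b) = ((b/(-20) + 8/75) - 35)*(b + L) = ((b*(-1/20) + 8*(1/75)) - 35)*(L + b) = ((-b/20 + 8/75) - 35)*(L + b) = ((8/75 - b/20) - 35)*(L + b) = (-2617/75 - b/20)*(L + b))
1/(X(I(-12, 9), 199) + 91647) = 1/((-2617*(-2 - 12*9)/75 - 2617/75*199 - 1/20*199**2 - 1/20*(-2 - 12*9)*199) + 91647) = 1/((-2617*(-2 - 108)/75 - 520783/75 - 1/20*39601 - 1/20*(-2 - 108)*199) + 91647) = 1/((-2617/75*(-110) - 520783/75 - 39601/20 - 1/20*(-110)*199) + 91647) = 1/((57574/15 - 520783/75 - 39601/20 + 2189/2) + 91647) = 1/(-1197317/300 + 91647) = 1/(26296783/300) = 300/26296783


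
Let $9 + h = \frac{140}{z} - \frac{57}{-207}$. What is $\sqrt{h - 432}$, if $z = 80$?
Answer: $\frac{i \sqrt{8359833}}{138} \approx 20.952 i$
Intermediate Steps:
$h = - \frac{1925}{276}$ ($h = -9 + \left(\frac{140}{80} - \frac{57}{-207}\right) = -9 + \left(140 \cdot \frac{1}{80} - - \frac{19}{69}\right) = -9 + \left(\frac{7}{4} + \frac{19}{69}\right) = -9 + \frac{559}{276} = - \frac{1925}{276} \approx -6.9746$)
$\sqrt{h - 432} = \sqrt{- \frac{1925}{276} - 432} = \sqrt{- \frac{121157}{276}} = \frac{i \sqrt{8359833}}{138}$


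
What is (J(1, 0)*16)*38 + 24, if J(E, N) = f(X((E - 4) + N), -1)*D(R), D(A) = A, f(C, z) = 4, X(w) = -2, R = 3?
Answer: 7320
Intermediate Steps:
J(E, N) = 12 (J(E, N) = 4*3 = 12)
(J(1, 0)*16)*38 + 24 = (12*16)*38 + 24 = 192*38 + 24 = 7296 + 24 = 7320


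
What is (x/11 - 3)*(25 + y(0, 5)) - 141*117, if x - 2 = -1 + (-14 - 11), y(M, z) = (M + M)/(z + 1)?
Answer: -182892/11 ≈ -16627.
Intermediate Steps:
y(M, z) = 2*M/(1 + z) (y(M, z) = (2*M)/(1 + z) = 2*M/(1 + z))
x = -24 (x = 2 + (-1 + (-14 - 11)) = 2 + (-1 - 25) = 2 - 26 = -24)
(x/11 - 3)*(25 + y(0, 5)) - 141*117 = (-24/11 - 3)*(25 + 2*0/(1 + 5)) - 141*117 = (-24*1/11 - 3)*(25 + 2*0/6) - 16497 = (-24/11 - 3)*(25 + 2*0*(1/6)) - 16497 = -57*(25 + 0)/11 - 16497 = -57/11*25 - 16497 = -1425/11 - 16497 = -182892/11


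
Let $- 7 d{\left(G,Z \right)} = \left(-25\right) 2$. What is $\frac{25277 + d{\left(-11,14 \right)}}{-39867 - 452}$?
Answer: $- \frac{176989}{282233} \approx -0.6271$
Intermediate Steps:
$d{\left(G,Z \right)} = \frac{50}{7}$ ($d{\left(G,Z \right)} = - \frac{\left(-25\right) 2}{7} = \left(- \frac{1}{7}\right) \left(-50\right) = \frac{50}{7}$)
$\frac{25277 + d{\left(-11,14 \right)}}{-39867 - 452} = \frac{25277 + \frac{50}{7}}{-39867 - 452} = \frac{176989}{7 \left(-40319\right)} = \frac{176989}{7} \left(- \frac{1}{40319}\right) = - \frac{176989}{282233}$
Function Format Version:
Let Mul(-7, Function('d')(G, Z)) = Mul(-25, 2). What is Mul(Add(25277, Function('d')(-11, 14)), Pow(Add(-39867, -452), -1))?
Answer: Rational(-176989, 282233) ≈ -0.62710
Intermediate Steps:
Function('d')(G, Z) = Rational(50, 7) (Function('d')(G, Z) = Mul(Rational(-1, 7), Mul(-25, 2)) = Mul(Rational(-1, 7), -50) = Rational(50, 7))
Mul(Add(25277, Function('d')(-11, 14)), Pow(Add(-39867, -452), -1)) = Mul(Add(25277, Rational(50, 7)), Pow(Add(-39867, -452), -1)) = Mul(Rational(176989, 7), Pow(-40319, -1)) = Mul(Rational(176989, 7), Rational(-1, 40319)) = Rational(-176989, 282233)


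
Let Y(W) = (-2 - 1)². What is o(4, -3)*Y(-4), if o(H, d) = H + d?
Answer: 9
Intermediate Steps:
Y(W) = 9 (Y(W) = (-3)² = 9)
o(4, -3)*Y(-4) = (4 - 3)*9 = 1*9 = 9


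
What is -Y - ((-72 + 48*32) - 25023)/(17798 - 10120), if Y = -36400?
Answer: 279502759/7678 ≈ 36403.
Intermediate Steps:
-Y - ((-72 + 48*32) - 25023)/(17798 - 10120) = -1*(-36400) - ((-72 + 48*32) - 25023)/(17798 - 10120) = 36400 - ((-72 + 1536) - 25023)/7678 = 36400 - (1464 - 25023)/7678 = 36400 - (-23559)/7678 = 36400 - 1*(-23559/7678) = 36400 + 23559/7678 = 279502759/7678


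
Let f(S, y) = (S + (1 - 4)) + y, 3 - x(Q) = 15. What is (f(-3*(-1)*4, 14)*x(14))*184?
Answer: -50784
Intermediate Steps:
x(Q) = -12 (x(Q) = 3 - 1*15 = 3 - 15 = -12)
f(S, y) = -3 + S + y (f(S, y) = (S - 3) + y = (-3 + S) + y = -3 + S + y)
(f(-3*(-1)*4, 14)*x(14))*184 = ((-3 - 3*(-1)*4 + 14)*(-12))*184 = ((-3 + 3*4 + 14)*(-12))*184 = ((-3 + 12 + 14)*(-12))*184 = (23*(-12))*184 = -276*184 = -50784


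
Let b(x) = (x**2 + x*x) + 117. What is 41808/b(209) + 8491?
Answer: 742825997/87479 ≈ 8491.5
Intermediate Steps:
b(x) = 117 + 2*x**2 (b(x) = (x**2 + x**2) + 117 = 2*x**2 + 117 = 117 + 2*x**2)
41808/b(209) + 8491 = 41808/(117 + 2*209**2) + 8491 = 41808/(117 + 2*43681) + 8491 = 41808/(117 + 87362) + 8491 = 41808/87479 + 8491 = 742825997/87479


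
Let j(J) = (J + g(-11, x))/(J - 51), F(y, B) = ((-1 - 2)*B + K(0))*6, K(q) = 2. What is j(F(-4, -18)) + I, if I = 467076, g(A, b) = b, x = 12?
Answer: 44372336/95 ≈ 4.6708e+5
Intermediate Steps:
F(y, B) = 12 - 18*B (F(y, B) = ((-1 - 2)*B + 2)*6 = (-3*B + 2)*6 = (2 - 3*B)*6 = 12 - 18*B)
j(J) = (12 + J)/(-51 + J) (j(J) = (J + 12)/(J - 51) = (12 + J)/(-51 + J))
j(F(-4, -18)) + I = (12 + (12 - 18*(-18)))/(-51 + (12 - 18*(-18))) + 467076 = (12 + (12 + 324))/(-51 + (12 + 324)) + 467076 = (12 + 336)/(-51 + 336) + 467076 = 348/285 + 467076 = (1/285)*348 + 467076 = 116/95 + 467076 = 44372336/95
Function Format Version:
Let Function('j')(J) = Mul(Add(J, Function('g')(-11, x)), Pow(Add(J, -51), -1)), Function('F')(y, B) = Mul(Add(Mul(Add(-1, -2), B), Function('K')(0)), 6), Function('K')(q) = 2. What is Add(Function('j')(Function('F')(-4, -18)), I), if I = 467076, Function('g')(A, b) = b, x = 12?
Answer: Rational(44372336, 95) ≈ 4.6708e+5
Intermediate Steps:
Function('F')(y, B) = Add(12, Mul(-18, B)) (Function('F')(y, B) = Mul(Add(Mul(Add(-1, -2), B), 2), 6) = Mul(Add(Mul(-3, B), 2), 6) = Mul(Add(2, Mul(-3, B)), 6) = Add(12, Mul(-18, B)))
Function('j')(J) = Mul(Pow(Add(-51, J), -1), Add(12, J)) (Function('j')(J) = Mul(Add(J, 12), Pow(Add(J, -51), -1)) = Mul(Add(12, J), Pow(Add(-51, J), -1)) = Mul(Pow(Add(-51, J), -1), Add(12, J)))
Add(Function('j')(Function('F')(-4, -18)), I) = Add(Mul(Pow(Add(-51, Add(12, Mul(-18, -18))), -1), Add(12, Add(12, Mul(-18, -18)))), 467076) = Add(Mul(Pow(Add(-51, Add(12, 324)), -1), Add(12, Add(12, 324))), 467076) = Add(Mul(Pow(Add(-51, 336), -1), Add(12, 336)), 467076) = Add(Mul(Pow(285, -1), 348), 467076) = Add(Mul(Rational(1, 285), 348), 467076) = Add(Rational(116, 95), 467076) = Rational(44372336, 95)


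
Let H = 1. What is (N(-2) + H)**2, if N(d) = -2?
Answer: 1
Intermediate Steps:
(N(-2) + H)**2 = (-2 + 1)**2 = (-1)**2 = 1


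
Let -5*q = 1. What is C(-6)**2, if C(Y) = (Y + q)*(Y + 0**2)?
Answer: 34596/25 ≈ 1383.8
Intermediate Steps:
q = -1/5 (q = -1/5*1 = -1/5 ≈ -0.20000)
C(Y) = Y*(-1/5 + Y) (C(Y) = (Y - 1/5)*(Y + 0**2) = (-1/5 + Y)*(Y + 0) = (-1/5 + Y)*Y = Y*(-1/5 + Y))
C(-6)**2 = (-6*(-1/5 - 6))**2 = (-6*(-31/5))**2 = (186/5)**2 = 34596/25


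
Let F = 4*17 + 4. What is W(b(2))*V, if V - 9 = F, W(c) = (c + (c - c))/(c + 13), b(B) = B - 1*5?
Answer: -243/10 ≈ -24.300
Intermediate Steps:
b(B) = -5 + B (b(B) = B - 5 = -5 + B)
W(c) = c/(13 + c) (W(c) = (c + 0)/(13 + c) = c/(13 + c))
F = 72 (F = 68 + 4 = 72)
V = 81 (V = 9 + 72 = 81)
W(b(2))*V = ((-5 + 2)/(13 + (-5 + 2)))*81 = -3/(13 - 3)*81 = -3/10*81 = -243/10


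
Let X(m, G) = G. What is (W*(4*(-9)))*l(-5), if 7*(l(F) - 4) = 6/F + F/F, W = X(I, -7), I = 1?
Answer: 5004/5 ≈ 1000.8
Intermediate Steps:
W = -7
l(F) = 29/7 + 6/(7*F) (l(F) = 4 + (6/F + F/F)/7 = 4 + (6/F + 1)/7 = 4 + (1 + 6/F)/7 = 4 + (1/7 + 6/(7*F)) = 29/7 + 6/(7*F))
(W*(4*(-9)))*l(-5) = (-28*(-9))*((1/7)*(6 + 29*(-5))/(-5)) = (-7*(-36))*((1/7)*(-1/5)*(6 - 145)) = 252*((1/7)*(-1/5)*(-139)) = 252*(139/35) = 5004/5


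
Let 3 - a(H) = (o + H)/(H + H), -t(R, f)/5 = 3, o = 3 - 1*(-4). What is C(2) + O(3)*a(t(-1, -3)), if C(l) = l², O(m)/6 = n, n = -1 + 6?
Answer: 86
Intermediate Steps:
o = 7 (o = 3 + 4 = 7)
n = 5
O(m) = 30 (O(m) = 6*5 = 30)
t(R, f) = -15 (t(R, f) = -5*3 = -15)
a(H) = 3 - (7 + H)/(2*H) (a(H) = 3 - (7 + H)/(H + H) = 3 - (7 + H)/(2*H))
C(2) + O(3)*a(t(-1, -3)) = 2² + 30*((½)*(-7 + 5*(-15))/(-15)) = 4 + 30*((½)*(-1/15)*(-7 - 75)) = 4 + 30*((½)*(-1/15)*(-82)) = 4 + 30*(41/15) = 4 + 82 = 86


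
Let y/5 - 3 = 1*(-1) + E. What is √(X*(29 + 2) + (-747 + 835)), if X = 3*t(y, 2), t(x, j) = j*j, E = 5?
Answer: 2*√115 ≈ 21.448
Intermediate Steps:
y = 35 (y = 15 + 5*(1*(-1) + 5) = 15 + 5*(-1 + 5) = 15 + 5*4 = 15 + 20 = 35)
t(x, j) = j²
X = 12 (X = 3*2² = 3*4 = 12)
√(X*(29 + 2) + (-747 + 835)) = √(12*(29 + 2) + (-747 + 835)) = √(12*31 + 88) = √(372 + 88) = √460 = 2*√115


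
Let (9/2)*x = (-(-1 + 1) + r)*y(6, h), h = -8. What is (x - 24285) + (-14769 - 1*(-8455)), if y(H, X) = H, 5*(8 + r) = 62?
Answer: -458897/15 ≈ -30593.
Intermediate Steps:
r = 22/5 (r = -8 + (⅕)*62 = -8 + 62/5 = 22/5 ≈ 4.4000)
x = 88/15 (x = 2*((-(-1 + 1) + 22/5)*6)/9 = 2*((-1*0 + 22/5)*6)/9 = 2*((0 + 22/5)*6)/9 = 2*((22/5)*6)/9 = (2/9)*(132/5) = 88/15 ≈ 5.8667)
(x - 24285) + (-14769 - 1*(-8455)) = (88/15 - 24285) + (-14769 - 1*(-8455)) = -364187/15 + (-14769 + 8455) = -364187/15 - 6314 = -458897/15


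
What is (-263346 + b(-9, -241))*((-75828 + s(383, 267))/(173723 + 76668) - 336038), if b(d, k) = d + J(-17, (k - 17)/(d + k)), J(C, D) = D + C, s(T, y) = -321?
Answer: 2770035991136206597/31298875 ≈ 8.8503e+10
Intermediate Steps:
J(C, D) = C + D
b(d, k) = -17 + d + (-17 + k)/(d + k) (b(d, k) = d + (-17 + (k - 17)/(d + k)) = d + (-17 + (-17 + k)/(d + k)) = -17 + d + (-17 + k)/(d + k))
(-263346 + b(-9, -241))*((-75828 + s(383, 267))/(173723 + 76668) - 336038) = (-263346 + (-17 - 241 + (-17 - 9)*(-9 - 241))/(-9 - 241))*((-75828 - 321)/(173723 + 76668) - 336038) = (-263346 + (-17 - 241 - 26*(-250))/(-250))*(-76149/250391 - 336038) = (-263346 - (-17 - 241 + 6500)/250)*(-76149*1/250391 - 336038) = (-263346 - 1/250*6242)*(-76149/250391 - 336038) = (-263346 - 3121/125)*(-84140967007/250391) = -32921371/125*(-84140967007/250391) = 2770035991136206597/31298875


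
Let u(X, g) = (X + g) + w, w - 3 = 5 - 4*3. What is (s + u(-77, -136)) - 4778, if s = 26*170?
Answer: -575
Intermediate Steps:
w = -4 (w = 3 + (5 - 4*3) = 3 + (5 - 12) = 3 - 7 = -4)
s = 4420
u(X, g) = -4 + X + g (u(X, g) = (X + g) - 4 = -4 + X + g)
(s + u(-77, -136)) - 4778 = (4420 + (-4 - 77 - 136)) - 4778 = (4420 - 217) - 4778 = 4203 - 4778 = -575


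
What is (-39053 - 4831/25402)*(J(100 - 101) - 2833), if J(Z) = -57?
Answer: 1433482102965/12701 ≈ 1.1286e+8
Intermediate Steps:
(-39053 - 4831/25402)*(J(100 - 101) - 2833) = (-39053 - 4831/25402)*(-57 - 2833) = (-39053 - 4831*1/25402)*(-2890) = (-39053 - 4831/25402)*(-2890) = -992029137/25402*(-2890) = 1433482102965/12701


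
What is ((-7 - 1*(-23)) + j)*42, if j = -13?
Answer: 126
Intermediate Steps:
((-7 - 1*(-23)) + j)*42 = ((-7 - 1*(-23)) - 13)*42 = ((-7 + 23) - 13)*42 = (16 - 13)*42 = 3*42 = 126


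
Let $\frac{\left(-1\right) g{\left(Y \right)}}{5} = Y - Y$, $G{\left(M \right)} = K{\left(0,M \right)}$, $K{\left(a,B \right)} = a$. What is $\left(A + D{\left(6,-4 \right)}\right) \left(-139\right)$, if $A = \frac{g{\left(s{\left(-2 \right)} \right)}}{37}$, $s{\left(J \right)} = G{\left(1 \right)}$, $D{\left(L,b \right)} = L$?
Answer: $-834$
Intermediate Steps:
$G{\left(M \right)} = 0$
$s{\left(J \right)} = 0$
$g{\left(Y \right)} = 0$ ($g{\left(Y \right)} = - 5 \left(Y - Y\right) = \left(-5\right) 0 = 0$)
$A = 0$ ($A = \frac{0}{37} = 0 \cdot \frac{1}{37} = 0$)
$\left(A + D{\left(6,-4 \right)}\right) \left(-139\right) = \left(0 + 6\right) \left(-139\right) = 6 \left(-139\right) = -834$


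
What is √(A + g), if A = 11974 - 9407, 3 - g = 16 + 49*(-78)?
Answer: 2*√1594 ≈ 79.850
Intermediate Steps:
g = 3809 (g = 3 - (16 + 49*(-78)) = 3 - (16 - 3822) = 3 - 1*(-3806) = 3 + 3806 = 3809)
A = 2567
√(A + g) = √(2567 + 3809) = √6376 = 2*√1594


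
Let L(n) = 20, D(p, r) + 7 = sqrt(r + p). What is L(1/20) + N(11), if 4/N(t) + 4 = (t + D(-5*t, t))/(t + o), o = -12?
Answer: 532/27 + 2*I*sqrt(11)/27 ≈ 19.704 + 0.24568*I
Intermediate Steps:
D(p, r) = -7 + sqrt(p + r) (D(p, r) = -7 + sqrt(r + p) = -7 + sqrt(p + r))
N(t) = 4/(-4 + (-7 + t + 2*sqrt(-t))/(-12 + t)) (N(t) = 4/(-4 + (t + (-7 + sqrt(-5*t + t)))/(t - 12)) = 4/(-4 + (t + (-7 + sqrt(-4*t)))/(-12 + t)) = 4/(-4 + (t + (-7 + 2*sqrt(-t)))/(-12 + t)) = 4/(-4 + (-7 + t + 2*sqrt(-t))/(-12 + t)))
L(1/20) + N(11) = 20 + 4*(-12 + 11)/(41 - 3*11 + 2*sqrt(-1*11)) = 20 + 4*(-1)/(41 - 33 + 2*sqrt(-11)) = 20 + 4*(-1)/(41 - 33 + 2*(I*sqrt(11))) = 20 + 4*(-1)/(41 - 33 + 2*I*sqrt(11)) = 20 + 4*(-1)/(8 + 2*I*sqrt(11)) = 20 - 4/(8 + 2*I*sqrt(11))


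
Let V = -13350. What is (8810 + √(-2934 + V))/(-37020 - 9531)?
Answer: -8810/46551 - 2*I*√4071/46551 ≈ -0.18925 - 0.0027413*I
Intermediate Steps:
(8810 + √(-2934 + V))/(-37020 - 9531) = (8810 + √(-2934 - 13350))/(-37020 - 9531) = (8810 + √(-16284))/(-46551) = (8810 + 2*I*√4071)*(-1/46551) = -8810/46551 - 2*I*√4071/46551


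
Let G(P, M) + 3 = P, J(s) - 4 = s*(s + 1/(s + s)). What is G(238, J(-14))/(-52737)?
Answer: -235/52737 ≈ -0.0044561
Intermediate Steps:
J(s) = 4 + s*(s + 1/(2*s)) (J(s) = 4 + s*(s + 1/(s + s)) = 4 + s*(s + 1/(2*s)))
G(P, M) = -3 + P
G(238, J(-14))/(-52737) = (-3 + 238)/(-52737) = 235*(-1/52737) = -235/52737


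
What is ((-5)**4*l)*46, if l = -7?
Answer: -201250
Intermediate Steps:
((-5)**4*l)*46 = ((-5)**4*(-7))*46 = (625*(-7))*46 = -4375*46 = -201250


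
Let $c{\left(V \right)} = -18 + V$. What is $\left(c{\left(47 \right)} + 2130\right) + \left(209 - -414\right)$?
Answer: $2782$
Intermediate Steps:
$\left(c{\left(47 \right)} + 2130\right) + \left(209 - -414\right) = \left(\left(-18 + 47\right) + 2130\right) + \left(209 - -414\right) = \left(29 + 2130\right) + \left(209 + 414\right) = 2159 + 623 = 2782$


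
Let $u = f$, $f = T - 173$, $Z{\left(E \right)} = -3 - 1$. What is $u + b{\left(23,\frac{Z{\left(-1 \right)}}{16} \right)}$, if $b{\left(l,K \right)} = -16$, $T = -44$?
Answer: $-233$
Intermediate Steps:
$Z{\left(E \right)} = -4$
$f = -217$ ($f = -44 - 173 = -217$)
$u = -217$
$u + b{\left(23,\frac{Z{\left(-1 \right)}}{16} \right)} = -217 - 16 = -233$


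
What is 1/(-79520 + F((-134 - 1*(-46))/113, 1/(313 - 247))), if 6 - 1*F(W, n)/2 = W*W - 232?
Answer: -12769/1009328324 ≈ -1.2651e-5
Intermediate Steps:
F(W, n) = 476 - 2*W² (F(W, n) = 12 - 2*(W*W - 232) = 12 - 2*(W² - 232) = 12 - 2*(-232 + W²) = 12 + (464 - 2*W²) = 476 - 2*W²)
1/(-79520 + F((-134 - 1*(-46))/113, 1/(313 - 247))) = 1/(-79520 + (476 - 2*(-134 - 1*(-46))²/12769)) = 1/(-79520 + (476 - 2*(-134 + 46)²/12769)) = 1/(-79520 + (476 - 2*(-88*1/113)²)) = 1/(-79520 + (476 - 2*(-88/113)²)) = 1/(-79520 + (476 - 2*7744/12769)) = 1/(-79520 + (476 - 15488/12769)) = 1/(-79520 + 6062556/12769) = 1/(-1009328324/12769) = -12769/1009328324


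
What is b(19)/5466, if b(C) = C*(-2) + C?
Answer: -19/5466 ≈ -0.0034760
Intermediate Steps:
b(C) = -C (b(C) = -2*C + C = -C)
b(19)/5466 = -1*19/5466 = -19*1/5466 = -19/5466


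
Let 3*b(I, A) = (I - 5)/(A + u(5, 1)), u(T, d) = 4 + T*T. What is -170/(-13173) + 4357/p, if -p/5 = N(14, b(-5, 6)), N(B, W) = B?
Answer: -57382861/922110 ≈ -62.230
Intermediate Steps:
u(T, d) = 4 + T²
b(I, A) = (-5 + I)/(3*(29 + A)) (b(I, A) = ((I - 5)/(A + (4 + 5²)))/3 = ((-5 + I)/(A + (4 + 25)))/3 = ((-5 + I)/(A + 29))/3 = ((-5 + I)/(29 + A))/3 = (-5 + I)/(3*(29 + A)))
p = -70 (p = -5*14 = -70)
-170/(-13173) + 4357/p = -170/(-13173) + 4357/(-70) = -170*(-1/13173) + 4357*(-1/70) = 170/13173 - 4357/70 = -57382861/922110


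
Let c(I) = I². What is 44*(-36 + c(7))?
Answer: 572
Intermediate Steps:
44*(-36 + c(7)) = 44*(-36 + 7²) = 44*(-36 + 49) = 44*13 = 572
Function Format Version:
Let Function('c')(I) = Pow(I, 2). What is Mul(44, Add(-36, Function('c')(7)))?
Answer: 572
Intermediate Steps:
Mul(44, Add(-36, Function('c')(7))) = Mul(44, Add(-36, Pow(7, 2))) = Mul(44, Add(-36, 49)) = Mul(44, 13) = 572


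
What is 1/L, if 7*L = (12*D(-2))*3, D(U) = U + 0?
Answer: -7/72 ≈ -0.097222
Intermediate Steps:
D(U) = U
L = -72/7 (L = ((12*(-2))*3)/7 = (-24*3)/7 = (1/7)*(-72) = -72/7 ≈ -10.286)
1/L = 1/(-72/7) = -7/72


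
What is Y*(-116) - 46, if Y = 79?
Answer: -9210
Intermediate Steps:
Y*(-116) - 46 = 79*(-116) - 46 = -9164 - 46 = -9210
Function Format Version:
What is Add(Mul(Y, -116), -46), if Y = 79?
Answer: -9210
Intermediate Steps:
Add(Mul(Y, -116), -46) = Add(Mul(79, -116), -46) = Add(-9164, -46) = -9210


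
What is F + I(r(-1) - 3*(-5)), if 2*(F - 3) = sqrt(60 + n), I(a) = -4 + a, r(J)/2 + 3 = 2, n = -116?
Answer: 12 + I*sqrt(14) ≈ 12.0 + 3.7417*I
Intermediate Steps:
r(J) = -2 (r(J) = -6 + 2*2 = -6 + 4 = -2)
F = 3 + I*sqrt(14) (F = 3 + sqrt(60 - 116)/2 = 3 + sqrt(-56)/2 = 3 + (2*I*sqrt(14))/2 = 3 + I*sqrt(14) ≈ 3.0 + 3.7417*I)
F + I(r(-1) - 3*(-5)) = (3 + I*sqrt(14)) + (-4 + (-2 - 3*(-5))) = (3 + I*sqrt(14)) + (-4 + (-2 - 1*(-15))) = (3 + I*sqrt(14)) + (-4 + (-2 + 15)) = (3 + I*sqrt(14)) + (-4 + 13) = (3 + I*sqrt(14)) + 9 = 12 + I*sqrt(14)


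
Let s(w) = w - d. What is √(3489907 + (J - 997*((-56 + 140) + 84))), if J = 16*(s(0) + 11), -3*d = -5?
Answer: √29903043/3 ≈ 1822.8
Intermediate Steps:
d = 5/3 (d = -⅓*(-5) = 5/3 ≈ 1.6667)
s(w) = -5/3 + w (s(w) = w - 1*5/3 = w - 5/3 = -5/3 + w)
J = 448/3 (J = 16*((-5/3 + 0) + 11) = 16*(-5/3 + 11) = 16*(28/3) = 448/3 ≈ 149.33)
√(3489907 + (J - 997*((-56 + 140) + 84))) = √(3489907 + (448/3 - 997*((-56 + 140) + 84))) = √(3489907 + (448/3 - 997*(84 + 84))) = √(3489907 + (448/3 - 997*168)) = √(3489907 + (448/3 - 167496)) = √(3489907 - 502040/3) = √(9967681/3) = √29903043/3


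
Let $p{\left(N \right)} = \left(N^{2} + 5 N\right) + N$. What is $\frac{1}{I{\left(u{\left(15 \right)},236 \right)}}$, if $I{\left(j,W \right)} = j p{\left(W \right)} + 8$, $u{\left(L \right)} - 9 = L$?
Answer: $\frac{1}{1370696} \approx 7.2956 \cdot 10^{-7}$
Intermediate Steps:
$p{\left(N \right)} = N^{2} + 6 N$
$u{\left(L \right)} = 9 + L$
$I{\left(j,W \right)} = 8 + W j \left(6 + W\right)$ ($I{\left(j,W \right)} = j W \left(6 + W\right) + 8 = W j \left(6 + W\right) + 8 = 8 + W j \left(6 + W\right)$)
$\frac{1}{I{\left(u{\left(15 \right)},236 \right)}} = \frac{1}{8 + 236 \left(9 + 15\right) \left(6 + 236\right)} = \frac{1}{8 + 236 \cdot 24 \cdot 242} = \frac{1}{8 + 1370688} = \frac{1}{1370696}$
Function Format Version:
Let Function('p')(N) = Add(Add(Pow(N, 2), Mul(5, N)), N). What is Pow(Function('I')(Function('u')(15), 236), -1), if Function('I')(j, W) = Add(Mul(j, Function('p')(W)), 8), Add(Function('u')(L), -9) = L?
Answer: Rational(1, 1370696) ≈ 7.2956e-7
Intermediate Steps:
Function('p')(N) = Add(Pow(N, 2), Mul(6, N))
Function('u')(L) = Add(9, L)
Function('I')(j, W) = Add(8, Mul(W, j, Add(6, W))) (Function('I')(j, W) = Add(Mul(j, Mul(W, Add(6, W))), 8) = Add(Mul(W, j, Add(6, W)), 8) = Add(8, Mul(W, j, Add(6, W))))
Pow(Function('I')(Function('u')(15), 236), -1) = Pow(Add(8, Mul(236, Add(9, 15), Add(6, 236))), -1) = Pow(Add(8, Mul(236, 24, 242)), -1) = Pow(Add(8, 1370688), -1) = Pow(1370696, -1) = Rational(1, 1370696)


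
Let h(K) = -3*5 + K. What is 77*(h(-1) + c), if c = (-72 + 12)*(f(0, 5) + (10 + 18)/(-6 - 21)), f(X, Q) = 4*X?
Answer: 32032/9 ≈ 3559.1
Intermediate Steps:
c = 560/9 (c = (-72 + 12)*(4*0 + (10 + 18)/(-6 - 21)) = -60*(0 + 28/(-27)) = -60*(0 + 28*(-1/27)) = -60*(0 - 28/27) = -60*(-28/27) = 560/9 ≈ 62.222)
h(K) = -15 + K
77*(h(-1) + c) = 77*((-15 - 1) + 560/9) = 77*(-16 + 560/9) = 77*(416/9) = 32032/9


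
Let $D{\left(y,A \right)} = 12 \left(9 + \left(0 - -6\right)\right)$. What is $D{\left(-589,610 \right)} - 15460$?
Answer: $-15280$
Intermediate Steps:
$D{\left(y,A \right)} = 180$ ($D{\left(y,A \right)} = 12 \left(9 + \left(0 + 6\right)\right) = 12 \left(9 + 6\right) = 12 \cdot 15 = 180$)
$D{\left(-589,610 \right)} - 15460 = 180 - 15460 = -15280$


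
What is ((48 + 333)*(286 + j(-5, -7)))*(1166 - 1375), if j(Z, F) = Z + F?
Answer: -21818346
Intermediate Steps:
j(Z, F) = F + Z
((48 + 333)*(286 + j(-5, -7)))*(1166 - 1375) = ((48 + 333)*(286 + (-7 - 5)))*(1166 - 1375) = (381*(286 - 12))*(-209) = (381*274)*(-209) = 104394*(-209) = -21818346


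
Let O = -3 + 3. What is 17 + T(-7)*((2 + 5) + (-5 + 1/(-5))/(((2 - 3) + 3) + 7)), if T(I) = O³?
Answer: 17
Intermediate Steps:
O = 0
T(I) = 0 (T(I) = 0³ = 0)
17 + T(-7)*((2 + 5) + (-5 + 1/(-5))/(((2 - 3) + 3) + 7)) = 17 + 0*((2 + 5) + (-5 + 1/(-5))/(((2 - 3) + 3) + 7)) = 17 + 0*(7 + (-5 - ⅕)/((-1 + 3) + 7)) = 17 + 0*(7 - 26/(5*(2 + 7))) = 17 + 0*(7 - 26/5/9) = 17 + 0*(7 - 26/5*⅑) = 17 + 0*(7 - 26/45) = 17 + 0*(289/45) = 17 + 0 = 17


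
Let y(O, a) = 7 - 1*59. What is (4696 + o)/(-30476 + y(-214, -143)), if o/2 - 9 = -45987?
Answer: 21815/7632 ≈ 2.8584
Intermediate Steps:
o = -91956 (o = 18 + 2*(-45987) = 18 - 91974 = -91956)
y(O, a) = -52 (y(O, a) = 7 - 59 = -52)
(4696 + o)/(-30476 + y(-214, -143)) = (4696 - 91956)/(-30476 - 52) = -87260/(-30528) = -87260*(-1/30528) = 21815/7632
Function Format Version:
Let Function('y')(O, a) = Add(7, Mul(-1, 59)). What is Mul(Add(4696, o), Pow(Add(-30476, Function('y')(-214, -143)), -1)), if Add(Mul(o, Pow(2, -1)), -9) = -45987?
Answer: Rational(21815, 7632) ≈ 2.8584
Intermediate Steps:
o = -91956 (o = Add(18, Mul(2, -45987)) = Add(18, -91974) = -91956)
Function('y')(O, a) = -52 (Function('y')(O, a) = Add(7, -59) = -52)
Mul(Add(4696, o), Pow(Add(-30476, Function('y')(-214, -143)), -1)) = Mul(Add(4696, -91956), Pow(Add(-30476, -52), -1)) = Mul(-87260, Pow(-30528, -1)) = Mul(-87260, Rational(-1, 30528)) = Rational(21815, 7632)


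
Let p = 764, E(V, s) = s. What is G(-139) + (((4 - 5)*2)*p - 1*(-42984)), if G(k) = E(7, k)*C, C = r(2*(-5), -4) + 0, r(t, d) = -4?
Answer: 42012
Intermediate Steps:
C = -4 (C = -4 + 0 = -4)
G(k) = -4*k (G(k) = k*(-4) = -4*k)
G(-139) + (((4 - 5)*2)*p - 1*(-42984)) = -4*(-139) + (((4 - 5)*2)*764 - 1*(-42984)) = 556 + (-1*2*764 + 42984) = 556 + (-2*764 + 42984) = 556 + (-1528 + 42984) = 556 + 41456 = 42012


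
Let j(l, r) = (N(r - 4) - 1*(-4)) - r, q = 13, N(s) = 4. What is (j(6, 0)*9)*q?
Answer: 936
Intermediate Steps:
j(l, r) = 8 - r (j(l, r) = (4 - 1*(-4)) - r = (4 + 4) - r = 8 - r)
(j(6, 0)*9)*q = ((8 - 1*0)*9)*13 = ((8 + 0)*9)*13 = (8*9)*13 = 72*13 = 936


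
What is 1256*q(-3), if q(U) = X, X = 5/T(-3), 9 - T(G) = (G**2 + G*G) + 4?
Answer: -6280/13 ≈ -483.08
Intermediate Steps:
T(G) = 5 - 2*G**2 (T(G) = 9 - ((G**2 + G*G) + 4) = 9 - ((G**2 + G**2) + 4) = 9 - (2*G**2 + 4) = 9 - (4 + 2*G**2) = 9 + (-4 - 2*G**2) = 5 - 2*G**2)
X = -5/13 (X = 5/(5 - 2*(-3)**2) = 5/(5 - 2*9) = 5/(5 - 18) = 5/(-13) = 5*(-1/13) = -5/13 ≈ -0.38462)
q(U) = -5/13
1256*q(-3) = 1256*(-5/13) = -6280/13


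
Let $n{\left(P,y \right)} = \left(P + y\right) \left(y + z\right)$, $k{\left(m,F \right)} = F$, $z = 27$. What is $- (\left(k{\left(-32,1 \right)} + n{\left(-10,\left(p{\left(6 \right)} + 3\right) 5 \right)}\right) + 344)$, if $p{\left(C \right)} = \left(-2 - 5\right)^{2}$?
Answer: $-72095$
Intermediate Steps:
$p{\left(C \right)} = 49$ ($p{\left(C \right)} = \left(-7\right)^{2} = 49$)
$n{\left(P,y \right)} = \left(27 + y\right) \left(P + y\right)$ ($n{\left(P,y \right)} = \left(P + y\right) \left(y + 27\right) = \left(P + y\right) \left(27 + y\right) = \left(27 + y\right) \left(P + y\right)$)
$- (\left(k{\left(-32,1 \right)} + n{\left(-10,\left(p{\left(6 \right)} + 3\right) 5 \right)}\right) + 344) = - (\left(1 + \left(\left(\left(49 + 3\right) 5\right)^{2} + 27 \left(-10\right) + 27 \left(49 + 3\right) 5 - 10 \left(49 + 3\right) 5\right)\right) + 344) = - (\left(1 + \left(\left(52 \cdot 5\right)^{2} - 270 + 27 \cdot 52 \cdot 5 - 10 \cdot 52 \cdot 5\right)\right) + 344) = - (\left(1 + \left(260^{2} - 270 + 27 \cdot 260 - 2600\right)\right) + 344) = - (\left(1 + \left(67600 - 270 + 7020 - 2600\right)\right) + 344) = - (\left(1 + 71750\right) + 344) = - (71751 + 344) = \left(-1\right) 72095 = -72095$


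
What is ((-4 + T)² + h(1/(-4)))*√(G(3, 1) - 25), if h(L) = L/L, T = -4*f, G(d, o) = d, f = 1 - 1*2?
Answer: I*√22 ≈ 4.6904*I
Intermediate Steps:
f = -1 (f = 1 - 2 = -1)
T = 4 (T = -4*(-1) = 4)
h(L) = 1
((-4 + T)² + h(1/(-4)))*√(G(3, 1) - 25) = ((-4 + 4)² + 1)*√(3 - 25) = (0² + 1)*√(-22) = (0 + 1)*(I*√22) = 1*(I*√22) = I*√22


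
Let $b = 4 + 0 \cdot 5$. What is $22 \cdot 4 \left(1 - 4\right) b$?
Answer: $-1056$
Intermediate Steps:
$b = 4$ ($b = 4 + 0 = 4$)
$22 \cdot 4 \left(1 - 4\right) b = 22 \cdot 4 \left(1 - 4\right) 4 = 88 \left(\left(-3\right) 4\right) = 88 \left(-12\right) = -1056$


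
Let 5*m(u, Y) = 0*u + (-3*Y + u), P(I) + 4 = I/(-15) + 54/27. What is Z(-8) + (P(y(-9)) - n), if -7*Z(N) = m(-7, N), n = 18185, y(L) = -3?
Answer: -127311/7 ≈ -18187.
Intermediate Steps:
P(I) = -2 - I/15 (P(I) = -4 + (I/(-15) + 54/27) = -4 + (I*(-1/15) + 54*(1/27)) = -4 + (-I/15 + 2) = -4 + (2 - I/15) = -2 - I/15)
m(u, Y) = -3*Y/5 + u/5 (m(u, Y) = (0*u + (-3*Y + u))/5 = (0 + (u - 3*Y))/5 = (u - 3*Y)/5 = -3*Y/5 + u/5)
Z(N) = ⅕ + 3*N/35 (Z(N) = -(-3*N/5 + (⅕)*(-7))/7 = -(-3*N/5 - 7/5)/7 = -(-7/5 - 3*N/5)/7 = ⅕ + 3*N/35)
Z(-8) + (P(y(-9)) - n) = (⅕ + (3/35)*(-8)) + ((-2 - 1/15*(-3)) - 1*18185) = (⅕ - 24/35) + ((-2 + ⅕) - 18185) = -17/35 + (-9/5 - 18185) = -17/35 - 90934/5 = -127311/7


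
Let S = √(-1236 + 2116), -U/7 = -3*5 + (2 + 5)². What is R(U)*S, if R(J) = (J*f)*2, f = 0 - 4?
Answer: 7616*√55 ≈ 56482.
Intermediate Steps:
f = -4
U = -238 (U = -7*(-3*5 + (2 + 5)²) = -7*(-15 + 7²) = -7*(-15 + 49) = -7*34 = -238)
S = 4*√55 (S = √880 = 4*√55 ≈ 29.665)
R(J) = -8*J (R(J) = (J*(-4))*2 = -4*J*2 = -8*J)
R(U)*S = (-8*(-238))*(4*√55) = 1904*(4*√55) = 7616*√55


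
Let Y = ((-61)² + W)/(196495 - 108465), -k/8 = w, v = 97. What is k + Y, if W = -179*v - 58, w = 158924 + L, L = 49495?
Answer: -14677701026/8803 ≈ -1.6674e+6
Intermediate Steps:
w = 208419 (w = 158924 + 49495 = 208419)
W = -17421 (W = -179*97 - 58 = -17363 - 58 = -17421)
k = -1667352 (k = -8*208419 = -1667352)
Y = -1370/8803 (Y = ((-61)² - 17421)/(196495 - 108465) = (3721 - 17421)/88030 = -13700*1/88030 = -1370/8803 ≈ -0.15563)
k + Y = -1667352 - 1370/8803 = -14677701026/8803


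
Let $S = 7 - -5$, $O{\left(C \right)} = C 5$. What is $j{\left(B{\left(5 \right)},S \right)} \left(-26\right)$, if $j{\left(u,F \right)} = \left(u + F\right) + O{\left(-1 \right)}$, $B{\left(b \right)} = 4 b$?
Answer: $-702$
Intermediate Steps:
$O{\left(C \right)} = 5 C$
$S = 12$ ($S = 7 + 5 = 12$)
$j{\left(u,F \right)} = -5 + F + u$ ($j{\left(u,F \right)} = \left(u + F\right) + 5 \left(-1\right) = \left(F + u\right) - 5 = -5 + F + u$)
$j{\left(B{\left(5 \right)},S \right)} \left(-26\right) = \left(-5 + 12 + 4 \cdot 5\right) \left(-26\right) = \left(-5 + 12 + 20\right) \left(-26\right) = 27 \left(-26\right) = -702$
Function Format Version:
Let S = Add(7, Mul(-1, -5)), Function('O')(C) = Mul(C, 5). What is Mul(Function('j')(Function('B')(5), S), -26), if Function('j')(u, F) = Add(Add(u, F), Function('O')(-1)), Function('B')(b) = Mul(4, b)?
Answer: -702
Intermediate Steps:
Function('O')(C) = Mul(5, C)
S = 12 (S = Add(7, 5) = 12)
Function('j')(u, F) = Add(-5, F, u) (Function('j')(u, F) = Add(Add(u, F), Mul(5, -1)) = Add(Add(F, u), -5) = Add(-5, F, u))
Mul(Function('j')(Function('B')(5), S), -26) = Mul(Add(-5, 12, Mul(4, 5)), -26) = Mul(Add(-5, 12, 20), -26) = Mul(27, -26) = -702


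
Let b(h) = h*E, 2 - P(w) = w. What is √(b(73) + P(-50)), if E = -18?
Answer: I*√1262 ≈ 35.525*I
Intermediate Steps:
P(w) = 2 - w
b(h) = -18*h (b(h) = h*(-18) = -18*h)
√(b(73) + P(-50)) = √(-18*73 + (2 - 1*(-50))) = √(-1314 + (2 + 50)) = √(-1314 + 52) = √(-1262) = I*√1262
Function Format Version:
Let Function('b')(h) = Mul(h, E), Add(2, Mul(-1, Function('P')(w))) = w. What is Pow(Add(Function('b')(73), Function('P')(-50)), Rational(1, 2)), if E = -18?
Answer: Mul(I, Pow(1262, Rational(1, 2))) ≈ Mul(35.525, I)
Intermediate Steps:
Function('P')(w) = Add(2, Mul(-1, w))
Function('b')(h) = Mul(-18, h) (Function('b')(h) = Mul(h, -18) = Mul(-18, h))
Pow(Add(Function('b')(73), Function('P')(-50)), Rational(1, 2)) = Pow(Add(Mul(-18, 73), Add(2, Mul(-1, -50))), Rational(1, 2)) = Pow(Add(-1314, Add(2, 50)), Rational(1, 2)) = Pow(Add(-1314, 52), Rational(1, 2)) = Pow(-1262, Rational(1, 2)) = Mul(I, Pow(1262, Rational(1, 2)))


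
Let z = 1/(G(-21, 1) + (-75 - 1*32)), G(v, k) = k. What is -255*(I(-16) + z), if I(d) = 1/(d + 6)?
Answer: 1479/53 ≈ 27.906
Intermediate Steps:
I(d) = 1/(6 + d)
z = -1/106 (z = 1/(1 + (-75 - 1*32)) = 1/(1 + (-75 - 32)) = 1/(1 - 107) = 1/(-106) = -1/106 ≈ -0.0094340)
-255*(I(-16) + z) = -255*(1/(6 - 16) - 1/106) = -255*(1/(-10) - 1/106) = -255*(-1/10 - 1/106) = -255*(-29/265) = 1479/53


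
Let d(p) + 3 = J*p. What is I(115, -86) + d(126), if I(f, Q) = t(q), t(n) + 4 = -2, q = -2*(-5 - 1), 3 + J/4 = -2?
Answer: -2529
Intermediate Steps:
J = -20 (J = -12 + 4*(-2) = -12 - 8 = -20)
q = 12 (q = -2*(-6) = 12)
d(p) = -3 - 20*p
t(n) = -6 (t(n) = -4 - 2 = -6)
I(f, Q) = -6
I(115, -86) + d(126) = -6 + (-3 - 20*126) = -6 + (-3 - 2520) = -6 - 2523 = -2529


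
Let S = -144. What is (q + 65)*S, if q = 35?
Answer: -14400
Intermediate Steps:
(q + 65)*S = (35 + 65)*(-144) = 100*(-144) = -14400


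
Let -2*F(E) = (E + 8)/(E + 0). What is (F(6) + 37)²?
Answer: 46225/36 ≈ 1284.0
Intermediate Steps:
F(E) = -(8 + E)/(2*E) (F(E) = -(E + 8)/(2*(E + 0)) = -(8 + E)/(2*E))
(F(6) + 37)² = ((½)*(-8 - 1*6)/6 + 37)² = ((½)*(⅙)*(-8 - 6) + 37)² = ((½)*(⅙)*(-14) + 37)² = (-7/6 + 37)² = (215/6)² = 46225/36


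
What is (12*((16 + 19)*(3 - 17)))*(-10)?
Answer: 58800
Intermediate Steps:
(12*((16 + 19)*(3 - 17)))*(-10) = (12*(35*(-14)))*(-10) = (12*(-490))*(-10) = -5880*(-10) = 58800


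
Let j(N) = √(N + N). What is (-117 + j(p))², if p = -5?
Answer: (117 - I*√10)² ≈ 13679.0 - 739.97*I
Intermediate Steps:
j(N) = √2*√N (j(N) = √(2*N) = √2*√N)
(-117 + j(p))² = (-117 + √2*√(-5))² = (-117 + √2*(I*√5))² = (-117 + I*√10)²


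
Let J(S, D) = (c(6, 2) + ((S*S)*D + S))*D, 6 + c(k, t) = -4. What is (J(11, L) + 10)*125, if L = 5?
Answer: 380000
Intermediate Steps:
c(k, t) = -10 (c(k, t) = -6 - 4 = -10)
J(S, D) = D*(-10 + S + D*S**2) (J(S, D) = (-10 + ((S*S)*D + S))*D = (-10 + (S**2*D + S))*D = (-10 + (D*S**2 + S))*D = (-10 + (S + D*S**2))*D = (-10 + S + D*S**2)*D = D*(-10 + S + D*S**2))
(J(11, L) + 10)*125 = (5*(-10 + 11 + 5*11**2) + 10)*125 = (5*(-10 + 11 + 5*121) + 10)*125 = (5*(-10 + 11 + 605) + 10)*125 = (5*606 + 10)*125 = (3030 + 10)*125 = 3040*125 = 380000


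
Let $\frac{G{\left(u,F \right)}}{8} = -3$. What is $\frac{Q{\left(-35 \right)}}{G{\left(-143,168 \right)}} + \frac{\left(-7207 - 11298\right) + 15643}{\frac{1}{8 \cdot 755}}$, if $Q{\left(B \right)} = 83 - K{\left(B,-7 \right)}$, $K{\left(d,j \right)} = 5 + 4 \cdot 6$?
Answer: $- \frac{69145929}{4} \approx -1.7286 \cdot 10^{7}$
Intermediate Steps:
$G{\left(u,F \right)} = -24$ ($G{\left(u,F \right)} = 8 \left(-3\right) = -24$)
$K{\left(d,j \right)} = 29$ ($K{\left(d,j \right)} = 5 + 24 = 29$)
$Q{\left(B \right)} = 54$ ($Q{\left(B \right)} = 83 - 29 = 54$)
$\frac{Q{\left(-35 \right)}}{G{\left(-143,168 \right)}} + \frac{\left(-7207 - 11298\right) + 15643}{\frac{1}{8 \cdot 755}} = \frac{54}{-24} + \frac{\left(-7207 - 11298\right) + 15643}{\frac{1}{8 \cdot 755}} = 54 \left(- \frac{1}{24}\right) + \frac{-18505 + 15643}{\frac{1}{6040}} = - \frac{9}{4} - 2862 \frac{1}{\frac{1}{6040}} = - \frac{9}{4} - 17286480 = - \frac{69145929}{4}$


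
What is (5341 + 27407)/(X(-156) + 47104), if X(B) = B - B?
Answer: 8187/11776 ≈ 0.69523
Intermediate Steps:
X(B) = 0
(5341 + 27407)/(X(-156) + 47104) = (5341 + 27407)/(0 + 47104) = 32748/47104 = 32748*(1/47104) = 8187/11776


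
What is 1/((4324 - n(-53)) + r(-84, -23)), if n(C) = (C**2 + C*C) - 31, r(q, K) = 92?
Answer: -1/1171 ≈ -0.00085397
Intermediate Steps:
n(C) = -31 + 2*C**2 (n(C) = (C**2 + C**2) - 31 = 2*C**2 - 31 = -31 + 2*C**2)
1/((4324 - n(-53)) + r(-84, -23)) = 1/((4324 - (-31 + 2*(-53)**2)) + 92) = 1/((4324 - (-31 + 2*2809)) + 92) = 1/((4324 - (-31 + 5618)) + 92) = 1/((4324 - 1*5587) + 92) = 1/((4324 - 5587) + 92) = 1/(-1263 + 92) = 1/(-1171) = -1/1171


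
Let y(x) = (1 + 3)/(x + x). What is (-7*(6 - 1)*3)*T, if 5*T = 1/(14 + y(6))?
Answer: -63/43 ≈ -1.4651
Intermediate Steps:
y(x) = 2/x (y(x) = 4/((2*x)) = 4*(1/(2*x)) = 2/x)
T = 3/215 (T = 1/(5*(14 + 2/6)) = 1/(5*(14 + 2*(⅙))) = 1/(5*(14 + ⅓)) = 1/(5*(43/3)) = (⅕)*(3/43) = 3/215 ≈ 0.013953)
(-7*(6 - 1)*3)*T = -7*(6 - 1)*3*(3/215) = -35*3*(3/215) = -7*15*(3/215) = -105*3/215 = -63/43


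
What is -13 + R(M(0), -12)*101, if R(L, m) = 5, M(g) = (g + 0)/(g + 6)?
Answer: 492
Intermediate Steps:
M(g) = g/(6 + g)
-13 + R(M(0), -12)*101 = -13 + 5*101 = -13 + 505 = 492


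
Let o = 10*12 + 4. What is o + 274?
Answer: 398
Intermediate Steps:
o = 124 (o = 120 + 4 = 124)
o + 274 = 124 + 274 = 398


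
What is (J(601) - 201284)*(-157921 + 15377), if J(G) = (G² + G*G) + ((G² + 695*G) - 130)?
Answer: -185290664896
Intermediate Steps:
J(G) = -130 + 3*G² + 695*G (J(G) = (G² + G²) + (-130 + G² + 695*G) = 2*G² + (-130 + G² + 695*G) = -130 + 3*G² + 695*G)
(J(601) - 201284)*(-157921 + 15377) = ((-130 + 3*601² + 695*601) - 201284)*(-157921 + 15377) = ((-130 + 3*361201 + 417695) - 201284)*(-142544) = ((-130 + 1083603 + 417695) - 201284)*(-142544) = (1501168 - 201284)*(-142544) = 1299884*(-142544) = -185290664896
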